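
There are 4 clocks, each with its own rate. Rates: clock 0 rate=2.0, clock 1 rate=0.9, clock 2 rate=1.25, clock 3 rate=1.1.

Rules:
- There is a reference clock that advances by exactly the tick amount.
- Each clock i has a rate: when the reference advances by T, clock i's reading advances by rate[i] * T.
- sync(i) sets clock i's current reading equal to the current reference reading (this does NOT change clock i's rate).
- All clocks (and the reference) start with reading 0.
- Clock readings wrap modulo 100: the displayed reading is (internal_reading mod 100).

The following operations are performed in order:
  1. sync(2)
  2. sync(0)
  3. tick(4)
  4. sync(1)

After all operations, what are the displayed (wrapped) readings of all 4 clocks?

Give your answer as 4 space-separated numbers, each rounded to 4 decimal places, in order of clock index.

Answer: 8.0000 4.0000 5.0000 4.4000

Derivation:
After op 1 sync(2): ref=0.0000 raw=[0.0000 0.0000 0.0000 0.0000]
After op 2 sync(0): ref=0.0000 raw=[0.0000 0.0000 0.0000 0.0000]
After op 3 tick(4): ref=4.0000 raw=[8.0000 3.6000 5.0000 4.4000]
After op 4 sync(1): ref=4.0000 raw=[8.0000 4.0000 5.0000 4.4000]
Wrap final raw readings (mod 100): 8.0000 mod 100 = 8.0000; 4.0000 mod 100 = 4.0000; 5.0000 mod 100 = 5.0000; 4.4000 mod 100 = 4.4000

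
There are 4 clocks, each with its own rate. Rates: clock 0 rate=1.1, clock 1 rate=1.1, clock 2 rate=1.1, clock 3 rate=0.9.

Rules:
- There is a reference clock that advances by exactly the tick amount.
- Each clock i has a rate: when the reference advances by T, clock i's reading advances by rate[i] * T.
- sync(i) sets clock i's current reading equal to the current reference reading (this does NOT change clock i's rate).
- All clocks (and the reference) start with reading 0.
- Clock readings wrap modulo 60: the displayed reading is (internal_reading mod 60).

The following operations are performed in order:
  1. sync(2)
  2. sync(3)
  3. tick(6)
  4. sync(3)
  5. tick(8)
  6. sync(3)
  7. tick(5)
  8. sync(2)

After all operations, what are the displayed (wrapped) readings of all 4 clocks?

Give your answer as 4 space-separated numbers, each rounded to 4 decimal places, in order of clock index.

After op 1 sync(2): ref=0.0000 raw=[0.0000 0.0000 0.0000 0.0000]
After op 2 sync(3): ref=0.0000 raw=[0.0000 0.0000 0.0000 0.0000]
After op 3 tick(6): ref=6.0000 raw=[6.6000 6.6000 6.6000 5.4000]
After op 4 sync(3): ref=6.0000 raw=[6.6000 6.6000 6.6000 6.0000]
After op 5 tick(8): ref=14.0000 raw=[15.4000 15.4000 15.4000 13.2000]
After op 6 sync(3): ref=14.0000 raw=[15.4000 15.4000 15.4000 14.0000]
After op 7 tick(5): ref=19.0000 raw=[20.9000 20.9000 20.9000 18.5000]
After op 8 sync(2): ref=19.0000 raw=[20.9000 20.9000 19.0000 18.5000]
Wrap final raw readings (mod 60): 20.9000 mod 60 = 20.9000; 20.9000 mod 60 = 20.9000; 19.0000 mod 60 = 19.0000; 18.5000 mod 60 = 18.5000

Answer: 20.9000 20.9000 19.0000 18.5000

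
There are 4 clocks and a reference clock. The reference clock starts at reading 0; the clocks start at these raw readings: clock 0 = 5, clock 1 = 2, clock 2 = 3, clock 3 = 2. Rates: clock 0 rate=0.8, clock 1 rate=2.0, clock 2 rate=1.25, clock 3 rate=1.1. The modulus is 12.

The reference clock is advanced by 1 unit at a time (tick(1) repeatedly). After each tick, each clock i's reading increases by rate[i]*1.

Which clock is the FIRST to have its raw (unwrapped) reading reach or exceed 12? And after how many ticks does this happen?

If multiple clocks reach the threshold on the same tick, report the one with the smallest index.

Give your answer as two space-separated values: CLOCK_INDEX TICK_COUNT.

clock 0: start=5, rate=0.8, needs 12-5 = 7; ticks = ceil(7/0.8) = ceil(8.7500) = 9; reading at tick 9 = 5 + 0.8*9 = 12.2000
clock 1: start=2, rate=2.0, needs 12-2 = 10; ticks = ceil(10/2.0) = ceil(5.0000) = 5; reading at tick 5 = 2 + 2.0*5 = 12.0000
clock 2: start=3, rate=1.25, needs 12-3 = 9; ticks = ceil(9/1.25) = ceil(7.2000) = 8; reading at tick 8 = 3 + 1.25*8 = 13.0000
clock 3: start=2, rate=1.1, needs 12-2 = 10; ticks = ceil(10/1.1) = ceil(9.0909) = 10; reading at tick 10 = 2 + 1.1*10 = 13.0000
Minimum tick count = 5; winners = [1]; smallest index = 1

Answer: 1 5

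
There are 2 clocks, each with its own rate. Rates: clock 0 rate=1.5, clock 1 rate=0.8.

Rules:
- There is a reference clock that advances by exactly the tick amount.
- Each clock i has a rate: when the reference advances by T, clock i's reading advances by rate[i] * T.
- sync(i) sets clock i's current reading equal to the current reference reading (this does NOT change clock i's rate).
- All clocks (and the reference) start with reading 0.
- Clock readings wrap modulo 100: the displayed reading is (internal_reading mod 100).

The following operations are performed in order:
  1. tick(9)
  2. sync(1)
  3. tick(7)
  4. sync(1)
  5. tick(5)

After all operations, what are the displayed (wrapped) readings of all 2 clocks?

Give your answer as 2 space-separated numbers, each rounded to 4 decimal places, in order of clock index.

After op 1 tick(9): ref=9.0000 raw=[13.5000 7.2000]
After op 2 sync(1): ref=9.0000 raw=[13.5000 9.0000]
After op 3 tick(7): ref=16.0000 raw=[24.0000 14.6000]
After op 4 sync(1): ref=16.0000 raw=[24.0000 16.0000]
After op 5 tick(5): ref=21.0000 raw=[31.5000 20.0000]
Wrap final raw readings (mod 100): 31.5000 mod 100 = 31.5000; 20.0000 mod 100 = 20.0000

Answer: 31.5000 20.0000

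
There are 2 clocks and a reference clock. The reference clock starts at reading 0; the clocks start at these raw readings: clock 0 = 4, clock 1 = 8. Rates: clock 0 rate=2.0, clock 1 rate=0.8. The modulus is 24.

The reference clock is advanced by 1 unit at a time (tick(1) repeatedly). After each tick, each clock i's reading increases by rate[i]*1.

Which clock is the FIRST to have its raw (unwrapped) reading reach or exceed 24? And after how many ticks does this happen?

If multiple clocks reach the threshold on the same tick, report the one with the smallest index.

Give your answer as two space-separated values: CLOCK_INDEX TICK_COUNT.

Answer: 0 10

Derivation:
clock 0: start=4, rate=2.0, needs 24-4 = 20; ticks = ceil(20/2.0) = ceil(10.0000) = 10; reading at tick 10 = 4 + 2.0*10 = 24.0000
clock 1: start=8, rate=0.8, needs 24-8 = 16; ticks = ceil(16/0.8) = ceil(20.0000) = 20; reading at tick 20 = 8 + 0.8*20 = 24.0000
Minimum tick count = 10; winners = [0]; smallest index = 0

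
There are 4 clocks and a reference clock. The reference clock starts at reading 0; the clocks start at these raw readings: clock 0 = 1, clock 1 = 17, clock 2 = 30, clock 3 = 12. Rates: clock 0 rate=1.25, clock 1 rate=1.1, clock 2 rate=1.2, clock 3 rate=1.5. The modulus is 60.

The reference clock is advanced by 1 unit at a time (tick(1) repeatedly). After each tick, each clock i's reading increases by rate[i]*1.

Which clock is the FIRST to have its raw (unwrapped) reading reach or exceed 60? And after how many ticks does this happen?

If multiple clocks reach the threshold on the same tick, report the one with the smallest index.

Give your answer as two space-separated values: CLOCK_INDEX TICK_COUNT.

clock 0: start=1, rate=1.25, needs 60-1 = 59; ticks = ceil(59/1.25) = ceil(47.2000) = 48; reading at tick 48 = 1 + 1.25*48 = 61.0000
clock 1: start=17, rate=1.1, needs 60-17 = 43; ticks = ceil(43/1.1) = ceil(39.0909) = 40; reading at tick 40 = 17 + 1.1*40 = 61.0000
clock 2: start=30, rate=1.2, needs 60-30 = 30; ticks = ceil(30/1.2) = ceil(25.0000) = 25; reading at tick 25 = 30 + 1.2*25 = 60.0000
clock 3: start=12, rate=1.5, needs 60-12 = 48; ticks = ceil(48/1.5) = ceil(32.0000) = 32; reading at tick 32 = 12 + 1.5*32 = 60.0000
Minimum tick count = 25; winners = [2]; smallest index = 2

Answer: 2 25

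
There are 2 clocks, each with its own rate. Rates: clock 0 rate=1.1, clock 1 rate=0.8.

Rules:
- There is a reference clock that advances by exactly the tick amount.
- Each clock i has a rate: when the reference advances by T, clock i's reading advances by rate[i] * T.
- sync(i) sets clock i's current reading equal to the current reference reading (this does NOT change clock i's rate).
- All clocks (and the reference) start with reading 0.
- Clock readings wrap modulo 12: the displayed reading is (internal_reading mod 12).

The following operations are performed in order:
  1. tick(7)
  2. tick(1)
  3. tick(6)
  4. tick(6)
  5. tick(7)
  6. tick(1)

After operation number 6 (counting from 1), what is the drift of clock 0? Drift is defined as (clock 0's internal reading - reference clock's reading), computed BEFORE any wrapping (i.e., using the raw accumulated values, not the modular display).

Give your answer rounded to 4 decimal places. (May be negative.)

After op 1 tick(7): ref=7.0000 raw=[7.7000 5.6000]
After op 2 tick(1): ref=8.0000 raw=[8.8000 6.4000]
After op 3 tick(6): ref=14.0000 raw=[15.4000 11.2000]
After op 4 tick(6): ref=20.0000 raw=[22.0000 16.0000]
After op 5 tick(7): ref=27.0000 raw=[29.7000 21.6000]
After op 6 tick(1): ref=28.0000 raw=[30.8000 22.4000]
Drift of clock 0 after op 6: 30.8000 - 28.0000 = 2.8000

Answer: 2.8000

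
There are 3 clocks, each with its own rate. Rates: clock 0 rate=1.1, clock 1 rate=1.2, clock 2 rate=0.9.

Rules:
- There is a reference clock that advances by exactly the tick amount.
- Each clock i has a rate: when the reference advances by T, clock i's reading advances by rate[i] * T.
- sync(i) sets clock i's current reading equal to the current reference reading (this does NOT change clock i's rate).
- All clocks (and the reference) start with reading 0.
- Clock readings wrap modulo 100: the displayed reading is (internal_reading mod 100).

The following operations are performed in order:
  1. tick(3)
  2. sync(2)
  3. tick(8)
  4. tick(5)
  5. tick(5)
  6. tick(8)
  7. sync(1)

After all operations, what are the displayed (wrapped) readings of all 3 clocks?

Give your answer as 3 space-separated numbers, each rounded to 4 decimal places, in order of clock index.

After op 1 tick(3): ref=3.0000 raw=[3.3000 3.6000 2.7000]
After op 2 sync(2): ref=3.0000 raw=[3.3000 3.6000 3.0000]
After op 3 tick(8): ref=11.0000 raw=[12.1000 13.2000 10.2000]
After op 4 tick(5): ref=16.0000 raw=[17.6000 19.2000 14.7000]
After op 5 tick(5): ref=21.0000 raw=[23.1000 25.2000 19.2000]
After op 6 tick(8): ref=29.0000 raw=[31.9000 34.8000 26.4000]
After op 7 sync(1): ref=29.0000 raw=[31.9000 29.0000 26.4000]
Wrap final raw readings (mod 100): 31.9000 mod 100 = 31.9000; 29.0000 mod 100 = 29.0000; 26.4000 mod 100 = 26.4000

Answer: 31.9000 29.0000 26.4000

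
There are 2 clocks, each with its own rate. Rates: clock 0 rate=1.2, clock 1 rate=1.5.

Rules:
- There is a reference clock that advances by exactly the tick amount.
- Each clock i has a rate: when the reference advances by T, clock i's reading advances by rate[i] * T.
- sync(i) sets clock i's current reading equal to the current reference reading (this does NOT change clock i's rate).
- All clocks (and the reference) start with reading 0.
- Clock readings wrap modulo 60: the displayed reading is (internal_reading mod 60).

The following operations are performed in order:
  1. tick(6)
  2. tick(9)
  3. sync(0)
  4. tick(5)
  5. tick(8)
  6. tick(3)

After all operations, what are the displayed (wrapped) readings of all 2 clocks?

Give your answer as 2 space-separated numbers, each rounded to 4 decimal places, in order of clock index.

After op 1 tick(6): ref=6.0000 raw=[7.2000 9.0000]
After op 2 tick(9): ref=15.0000 raw=[18.0000 22.5000]
After op 3 sync(0): ref=15.0000 raw=[15.0000 22.5000]
After op 4 tick(5): ref=20.0000 raw=[21.0000 30.0000]
After op 5 tick(8): ref=28.0000 raw=[30.6000 42.0000]
After op 6 tick(3): ref=31.0000 raw=[34.2000 46.5000]
Wrap final raw readings (mod 60): 34.2000 mod 60 = 34.2000; 46.5000 mod 60 = 46.5000

Answer: 34.2000 46.5000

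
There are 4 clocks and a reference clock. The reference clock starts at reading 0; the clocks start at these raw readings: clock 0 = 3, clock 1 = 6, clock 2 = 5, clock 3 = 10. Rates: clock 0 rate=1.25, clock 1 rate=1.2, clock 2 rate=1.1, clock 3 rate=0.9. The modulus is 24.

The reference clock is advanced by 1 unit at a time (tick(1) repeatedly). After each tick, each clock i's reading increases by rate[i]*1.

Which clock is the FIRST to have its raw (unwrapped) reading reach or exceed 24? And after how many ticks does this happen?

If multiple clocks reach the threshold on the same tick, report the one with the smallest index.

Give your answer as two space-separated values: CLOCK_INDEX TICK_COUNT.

Answer: 1 15

Derivation:
clock 0: start=3, rate=1.25, needs 24-3 = 21; ticks = ceil(21/1.25) = ceil(16.8000) = 17; reading at tick 17 = 3 + 1.25*17 = 24.2500
clock 1: start=6, rate=1.2, needs 24-6 = 18; ticks = ceil(18/1.2) = ceil(15.0000) = 15; reading at tick 15 = 6 + 1.2*15 = 24.0000
clock 2: start=5, rate=1.1, needs 24-5 = 19; ticks = ceil(19/1.1) = ceil(17.2727) = 18; reading at tick 18 = 5 + 1.1*18 = 24.8000
clock 3: start=10, rate=0.9, needs 24-10 = 14; ticks = ceil(14/0.9) = ceil(15.5556) = 16; reading at tick 16 = 10 + 0.9*16 = 24.4000
Minimum tick count = 15; winners = [1]; smallest index = 1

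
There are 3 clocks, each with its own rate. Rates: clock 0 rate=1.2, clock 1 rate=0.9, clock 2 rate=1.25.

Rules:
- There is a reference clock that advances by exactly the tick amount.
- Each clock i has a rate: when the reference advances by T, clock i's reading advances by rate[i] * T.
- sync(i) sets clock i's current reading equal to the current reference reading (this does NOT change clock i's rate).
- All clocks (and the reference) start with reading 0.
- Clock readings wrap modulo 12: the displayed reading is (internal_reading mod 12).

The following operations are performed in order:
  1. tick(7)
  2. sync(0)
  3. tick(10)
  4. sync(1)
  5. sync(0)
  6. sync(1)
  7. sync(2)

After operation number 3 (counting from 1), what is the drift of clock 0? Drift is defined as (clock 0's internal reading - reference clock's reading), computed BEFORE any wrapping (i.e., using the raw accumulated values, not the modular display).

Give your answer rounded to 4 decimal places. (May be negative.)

Answer: 2.0000

Derivation:
After op 1 tick(7): ref=7.0000 raw=[8.4000 6.3000 8.7500]
After op 2 sync(0): ref=7.0000 raw=[7.0000 6.3000 8.7500]
After op 3 tick(10): ref=17.0000 raw=[19.0000 15.3000 21.2500]
Drift of clock 0 after op 3: 19.0000 - 17.0000 = 2.0000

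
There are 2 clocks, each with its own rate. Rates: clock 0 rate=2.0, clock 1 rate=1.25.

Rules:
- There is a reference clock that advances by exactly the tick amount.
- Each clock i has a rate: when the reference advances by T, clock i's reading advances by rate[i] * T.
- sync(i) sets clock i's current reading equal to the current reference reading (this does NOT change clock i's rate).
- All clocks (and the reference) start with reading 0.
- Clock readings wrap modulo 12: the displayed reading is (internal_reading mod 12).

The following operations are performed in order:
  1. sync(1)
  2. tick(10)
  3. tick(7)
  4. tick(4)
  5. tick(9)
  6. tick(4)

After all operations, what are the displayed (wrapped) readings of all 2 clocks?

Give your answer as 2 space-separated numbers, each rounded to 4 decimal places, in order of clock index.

Answer: 8.0000 6.5000

Derivation:
After op 1 sync(1): ref=0.0000 raw=[0.0000 0.0000]
After op 2 tick(10): ref=10.0000 raw=[20.0000 12.5000]
After op 3 tick(7): ref=17.0000 raw=[34.0000 21.2500]
After op 4 tick(4): ref=21.0000 raw=[42.0000 26.2500]
After op 5 tick(9): ref=30.0000 raw=[60.0000 37.5000]
After op 6 tick(4): ref=34.0000 raw=[68.0000 42.5000]
Wrap final raw readings (mod 12): 68.0000 mod 12 = 8.0000; 42.5000 mod 12 = 6.5000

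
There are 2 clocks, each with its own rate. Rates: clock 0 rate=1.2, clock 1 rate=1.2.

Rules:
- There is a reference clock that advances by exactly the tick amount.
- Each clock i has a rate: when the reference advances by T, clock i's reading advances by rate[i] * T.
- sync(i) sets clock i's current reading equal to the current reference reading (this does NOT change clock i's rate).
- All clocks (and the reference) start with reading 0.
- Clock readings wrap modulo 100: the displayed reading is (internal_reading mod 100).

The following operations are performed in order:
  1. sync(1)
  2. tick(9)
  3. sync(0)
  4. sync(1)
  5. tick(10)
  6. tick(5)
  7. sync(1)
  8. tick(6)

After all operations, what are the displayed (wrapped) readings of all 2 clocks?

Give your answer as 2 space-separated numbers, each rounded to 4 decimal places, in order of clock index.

After op 1 sync(1): ref=0.0000 raw=[0.0000 0.0000]
After op 2 tick(9): ref=9.0000 raw=[10.8000 10.8000]
After op 3 sync(0): ref=9.0000 raw=[9.0000 10.8000]
After op 4 sync(1): ref=9.0000 raw=[9.0000 9.0000]
After op 5 tick(10): ref=19.0000 raw=[21.0000 21.0000]
After op 6 tick(5): ref=24.0000 raw=[27.0000 27.0000]
After op 7 sync(1): ref=24.0000 raw=[27.0000 24.0000]
After op 8 tick(6): ref=30.0000 raw=[34.2000 31.2000]
Wrap final raw readings (mod 100): 34.2000 mod 100 = 34.2000; 31.2000 mod 100 = 31.2000

Answer: 34.2000 31.2000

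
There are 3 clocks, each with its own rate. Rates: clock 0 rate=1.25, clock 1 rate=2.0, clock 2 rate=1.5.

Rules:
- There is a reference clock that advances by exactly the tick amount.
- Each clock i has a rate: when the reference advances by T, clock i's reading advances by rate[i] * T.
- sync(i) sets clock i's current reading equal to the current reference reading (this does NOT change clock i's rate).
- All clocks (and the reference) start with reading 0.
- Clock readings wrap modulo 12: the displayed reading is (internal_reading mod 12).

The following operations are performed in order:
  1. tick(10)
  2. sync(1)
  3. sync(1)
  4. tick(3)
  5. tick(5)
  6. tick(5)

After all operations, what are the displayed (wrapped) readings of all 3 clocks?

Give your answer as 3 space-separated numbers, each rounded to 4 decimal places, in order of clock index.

After op 1 tick(10): ref=10.0000 raw=[12.5000 20.0000 15.0000]
After op 2 sync(1): ref=10.0000 raw=[12.5000 10.0000 15.0000]
After op 3 sync(1): ref=10.0000 raw=[12.5000 10.0000 15.0000]
After op 4 tick(3): ref=13.0000 raw=[16.2500 16.0000 19.5000]
After op 5 tick(5): ref=18.0000 raw=[22.5000 26.0000 27.0000]
After op 6 tick(5): ref=23.0000 raw=[28.7500 36.0000 34.5000]
Wrap final raw readings (mod 12): 28.7500 mod 12 = 4.7500; 36.0000 mod 12 = 0.0000; 34.5000 mod 12 = 10.5000

Answer: 4.7500 0.0000 10.5000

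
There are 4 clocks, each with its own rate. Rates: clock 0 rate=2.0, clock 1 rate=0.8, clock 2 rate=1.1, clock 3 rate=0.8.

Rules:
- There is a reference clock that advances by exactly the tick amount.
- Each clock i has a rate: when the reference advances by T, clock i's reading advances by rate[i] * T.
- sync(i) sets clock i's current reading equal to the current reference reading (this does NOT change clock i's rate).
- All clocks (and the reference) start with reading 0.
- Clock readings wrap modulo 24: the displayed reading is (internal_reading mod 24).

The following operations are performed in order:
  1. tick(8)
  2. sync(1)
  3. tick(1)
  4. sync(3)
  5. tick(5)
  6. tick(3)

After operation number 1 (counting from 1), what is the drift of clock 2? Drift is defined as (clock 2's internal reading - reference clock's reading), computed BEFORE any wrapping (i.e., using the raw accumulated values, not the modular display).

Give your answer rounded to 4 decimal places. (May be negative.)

After op 1 tick(8): ref=8.0000 raw=[16.0000 6.4000 8.8000 6.4000]
Drift of clock 2 after op 1: 8.8000 - 8.0000 = 0.8000

Answer: 0.8000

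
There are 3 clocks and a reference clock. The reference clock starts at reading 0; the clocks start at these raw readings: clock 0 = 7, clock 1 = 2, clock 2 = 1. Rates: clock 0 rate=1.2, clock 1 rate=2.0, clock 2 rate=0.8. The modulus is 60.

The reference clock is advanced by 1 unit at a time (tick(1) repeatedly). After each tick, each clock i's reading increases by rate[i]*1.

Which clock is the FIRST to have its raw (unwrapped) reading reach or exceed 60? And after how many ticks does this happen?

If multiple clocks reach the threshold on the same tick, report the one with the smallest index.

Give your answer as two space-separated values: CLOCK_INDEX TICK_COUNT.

clock 0: start=7, rate=1.2, needs 60-7 = 53; ticks = ceil(53/1.2) = ceil(44.1667) = 45; reading at tick 45 = 7 + 1.2*45 = 61.0000
clock 1: start=2, rate=2.0, needs 60-2 = 58; ticks = ceil(58/2.0) = ceil(29.0000) = 29; reading at tick 29 = 2 + 2.0*29 = 60.0000
clock 2: start=1, rate=0.8, needs 60-1 = 59; ticks = ceil(59/0.8) = ceil(73.7500) = 74; reading at tick 74 = 1 + 0.8*74 = 60.2000
Minimum tick count = 29; winners = [1]; smallest index = 1

Answer: 1 29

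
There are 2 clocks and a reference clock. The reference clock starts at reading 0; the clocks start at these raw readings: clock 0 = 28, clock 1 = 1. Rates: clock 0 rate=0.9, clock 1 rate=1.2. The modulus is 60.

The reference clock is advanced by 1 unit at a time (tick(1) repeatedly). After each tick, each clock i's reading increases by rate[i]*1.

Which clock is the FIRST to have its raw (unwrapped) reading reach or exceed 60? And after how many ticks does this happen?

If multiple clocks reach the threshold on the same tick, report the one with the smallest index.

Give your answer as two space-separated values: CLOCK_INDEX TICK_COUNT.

Answer: 0 36

Derivation:
clock 0: start=28, rate=0.9, needs 60-28 = 32; ticks = ceil(32/0.9) = ceil(35.5556) = 36; reading at tick 36 = 28 + 0.9*36 = 60.4000
clock 1: start=1, rate=1.2, needs 60-1 = 59; ticks = ceil(59/1.2) = ceil(49.1667) = 50; reading at tick 50 = 1 + 1.2*50 = 61.0000
Minimum tick count = 36; winners = [0]; smallest index = 0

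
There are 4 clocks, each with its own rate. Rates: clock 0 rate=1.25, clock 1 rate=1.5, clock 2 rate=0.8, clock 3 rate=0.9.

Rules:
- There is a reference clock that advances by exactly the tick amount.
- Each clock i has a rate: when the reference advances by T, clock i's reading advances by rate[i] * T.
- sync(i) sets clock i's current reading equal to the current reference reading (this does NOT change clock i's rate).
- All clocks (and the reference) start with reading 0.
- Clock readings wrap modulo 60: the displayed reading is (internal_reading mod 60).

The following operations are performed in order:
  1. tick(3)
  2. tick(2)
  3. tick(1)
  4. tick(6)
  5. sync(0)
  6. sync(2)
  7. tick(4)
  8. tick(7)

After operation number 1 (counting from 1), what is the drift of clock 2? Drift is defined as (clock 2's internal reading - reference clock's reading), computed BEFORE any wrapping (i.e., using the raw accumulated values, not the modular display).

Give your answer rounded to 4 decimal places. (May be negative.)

After op 1 tick(3): ref=3.0000 raw=[3.7500 4.5000 2.4000 2.7000]
Drift of clock 2 after op 1: 2.4000 - 3.0000 = -0.6000

Answer: -0.6000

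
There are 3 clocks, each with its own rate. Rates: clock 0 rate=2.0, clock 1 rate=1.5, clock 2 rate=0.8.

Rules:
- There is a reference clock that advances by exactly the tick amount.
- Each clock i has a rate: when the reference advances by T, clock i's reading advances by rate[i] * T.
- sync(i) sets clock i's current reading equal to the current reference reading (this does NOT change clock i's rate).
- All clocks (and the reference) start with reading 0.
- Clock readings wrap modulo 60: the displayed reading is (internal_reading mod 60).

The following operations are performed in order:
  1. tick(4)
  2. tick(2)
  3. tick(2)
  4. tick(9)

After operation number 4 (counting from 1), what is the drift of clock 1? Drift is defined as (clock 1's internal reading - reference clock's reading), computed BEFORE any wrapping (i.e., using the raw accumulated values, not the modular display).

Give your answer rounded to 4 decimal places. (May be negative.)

After op 1 tick(4): ref=4.0000 raw=[8.0000 6.0000 3.2000]
After op 2 tick(2): ref=6.0000 raw=[12.0000 9.0000 4.8000]
After op 3 tick(2): ref=8.0000 raw=[16.0000 12.0000 6.4000]
After op 4 tick(9): ref=17.0000 raw=[34.0000 25.5000 13.6000]
Drift of clock 1 after op 4: 25.5000 - 17.0000 = 8.5000

Answer: 8.5000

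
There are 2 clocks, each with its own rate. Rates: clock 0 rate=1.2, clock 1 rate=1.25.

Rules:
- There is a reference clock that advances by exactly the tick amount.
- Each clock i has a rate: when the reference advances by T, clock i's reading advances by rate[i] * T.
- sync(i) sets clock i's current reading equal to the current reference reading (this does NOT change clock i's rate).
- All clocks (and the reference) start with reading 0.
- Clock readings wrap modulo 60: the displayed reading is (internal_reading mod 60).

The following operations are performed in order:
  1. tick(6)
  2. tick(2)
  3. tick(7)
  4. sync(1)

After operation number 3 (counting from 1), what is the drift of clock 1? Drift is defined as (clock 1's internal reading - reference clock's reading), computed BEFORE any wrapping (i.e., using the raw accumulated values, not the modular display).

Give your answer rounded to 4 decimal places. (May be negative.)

Answer: 3.7500

Derivation:
After op 1 tick(6): ref=6.0000 raw=[7.2000 7.5000]
After op 2 tick(2): ref=8.0000 raw=[9.6000 10.0000]
After op 3 tick(7): ref=15.0000 raw=[18.0000 18.7500]
Drift of clock 1 after op 3: 18.7500 - 15.0000 = 3.7500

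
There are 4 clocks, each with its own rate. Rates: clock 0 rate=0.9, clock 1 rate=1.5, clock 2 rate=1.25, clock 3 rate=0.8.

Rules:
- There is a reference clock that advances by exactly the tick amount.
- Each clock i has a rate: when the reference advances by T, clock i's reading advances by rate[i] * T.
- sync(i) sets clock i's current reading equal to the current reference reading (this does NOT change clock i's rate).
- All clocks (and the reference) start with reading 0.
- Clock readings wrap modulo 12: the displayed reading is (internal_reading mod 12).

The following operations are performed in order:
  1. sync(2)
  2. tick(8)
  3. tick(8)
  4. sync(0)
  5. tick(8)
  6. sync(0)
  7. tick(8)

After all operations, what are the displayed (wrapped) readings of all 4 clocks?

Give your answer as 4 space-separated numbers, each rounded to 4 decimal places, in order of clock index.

Answer: 7.2000 0.0000 4.0000 1.6000

Derivation:
After op 1 sync(2): ref=0.0000 raw=[0.0000 0.0000 0.0000 0.0000]
After op 2 tick(8): ref=8.0000 raw=[7.2000 12.0000 10.0000 6.4000]
After op 3 tick(8): ref=16.0000 raw=[14.4000 24.0000 20.0000 12.8000]
After op 4 sync(0): ref=16.0000 raw=[16.0000 24.0000 20.0000 12.8000]
After op 5 tick(8): ref=24.0000 raw=[23.2000 36.0000 30.0000 19.2000]
After op 6 sync(0): ref=24.0000 raw=[24.0000 36.0000 30.0000 19.2000]
After op 7 tick(8): ref=32.0000 raw=[31.2000 48.0000 40.0000 25.6000]
Wrap final raw readings (mod 12): 31.2000 mod 12 = 7.2000; 48.0000 mod 12 = 0.0000; 40.0000 mod 12 = 4.0000; 25.6000 mod 12 = 1.6000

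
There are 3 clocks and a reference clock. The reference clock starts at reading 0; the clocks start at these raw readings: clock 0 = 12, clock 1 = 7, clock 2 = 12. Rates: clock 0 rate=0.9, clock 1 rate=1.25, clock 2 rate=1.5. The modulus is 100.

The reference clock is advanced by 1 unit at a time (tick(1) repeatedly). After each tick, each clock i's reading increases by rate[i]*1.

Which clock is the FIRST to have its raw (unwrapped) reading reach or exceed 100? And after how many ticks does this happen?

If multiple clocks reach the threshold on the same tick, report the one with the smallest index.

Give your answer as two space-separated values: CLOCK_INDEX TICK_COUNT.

clock 0: start=12, rate=0.9, needs 100-12 = 88; ticks = ceil(88/0.9) = ceil(97.7778) = 98; reading at tick 98 = 12 + 0.9*98 = 100.2000
clock 1: start=7, rate=1.25, needs 100-7 = 93; ticks = ceil(93/1.25) = ceil(74.4000) = 75; reading at tick 75 = 7 + 1.25*75 = 100.7500
clock 2: start=12, rate=1.5, needs 100-12 = 88; ticks = ceil(88/1.5) = ceil(58.6667) = 59; reading at tick 59 = 12 + 1.5*59 = 100.5000
Minimum tick count = 59; winners = [2]; smallest index = 2

Answer: 2 59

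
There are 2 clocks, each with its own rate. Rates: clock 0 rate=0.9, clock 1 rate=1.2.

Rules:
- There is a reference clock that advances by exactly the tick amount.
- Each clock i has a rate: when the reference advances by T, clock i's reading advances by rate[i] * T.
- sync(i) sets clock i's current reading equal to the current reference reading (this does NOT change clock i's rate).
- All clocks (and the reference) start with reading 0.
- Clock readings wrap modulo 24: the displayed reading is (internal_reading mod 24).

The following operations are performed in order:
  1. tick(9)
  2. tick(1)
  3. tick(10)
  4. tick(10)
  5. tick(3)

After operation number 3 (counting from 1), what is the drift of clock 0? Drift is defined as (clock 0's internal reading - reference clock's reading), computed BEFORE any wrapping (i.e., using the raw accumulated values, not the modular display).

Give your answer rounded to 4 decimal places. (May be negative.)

Answer: -2.0000

Derivation:
After op 1 tick(9): ref=9.0000 raw=[8.1000 10.8000]
After op 2 tick(1): ref=10.0000 raw=[9.0000 12.0000]
After op 3 tick(10): ref=20.0000 raw=[18.0000 24.0000]
Drift of clock 0 after op 3: 18.0000 - 20.0000 = -2.0000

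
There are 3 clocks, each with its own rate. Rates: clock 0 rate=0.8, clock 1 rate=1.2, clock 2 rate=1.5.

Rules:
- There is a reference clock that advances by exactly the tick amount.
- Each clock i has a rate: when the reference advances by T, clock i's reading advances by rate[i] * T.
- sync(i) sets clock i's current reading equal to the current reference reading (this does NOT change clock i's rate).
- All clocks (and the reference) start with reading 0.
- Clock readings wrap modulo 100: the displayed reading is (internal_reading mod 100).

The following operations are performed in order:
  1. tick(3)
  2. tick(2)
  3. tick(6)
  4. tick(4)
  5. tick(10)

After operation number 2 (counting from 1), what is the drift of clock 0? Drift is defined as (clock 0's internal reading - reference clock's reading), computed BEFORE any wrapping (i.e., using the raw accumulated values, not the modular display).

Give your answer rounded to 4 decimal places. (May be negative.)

After op 1 tick(3): ref=3.0000 raw=[2.4000 3.6000 4.5000]
After op 2 tick(2): ref=5.0000 raw=[4.0000 6.0000 7.5000]
Drift of clock 0 after op 2: 4.0000 - 5.0000 = -1.0000

Answer: -1.0000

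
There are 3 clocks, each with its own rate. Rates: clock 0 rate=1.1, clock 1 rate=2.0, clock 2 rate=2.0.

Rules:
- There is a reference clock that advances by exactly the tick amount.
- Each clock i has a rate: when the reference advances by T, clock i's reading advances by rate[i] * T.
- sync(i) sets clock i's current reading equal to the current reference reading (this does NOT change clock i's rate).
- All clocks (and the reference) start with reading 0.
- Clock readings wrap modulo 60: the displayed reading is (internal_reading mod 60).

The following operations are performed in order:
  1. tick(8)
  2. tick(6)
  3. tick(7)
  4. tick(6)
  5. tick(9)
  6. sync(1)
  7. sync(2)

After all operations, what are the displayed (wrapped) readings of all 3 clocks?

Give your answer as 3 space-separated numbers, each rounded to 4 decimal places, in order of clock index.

Answer: 39.6000 36.0000 36.0000

Derivation:
After op 1 tick(8): ref=8.0000 raw=[8.8000 16.0000 16.0000]
After op 2 tick(6): ref=14.0000 raw=[15.4000 28.0000 28.0000]
After op 3 tick(7): ref=21.0000 raw=[23.1000 42.0000 42.0000]
After op 4 tick(6): ref=27.0000 raw=[29.7000 54.0000 54.0000]
After op 5 tick(9): ref=36.0000 raw=[39.6000 72.0000 72.0000]
After op 6 sync(1): ref=36.0000 raw=[39.6000 36.0000 72.0000]
After op 7 sync(2): ref=36.0000 raw=[39.6000 36.0000 36.0000]
Wrap final raw readings (mod 60): 39.6000 mod 60 = 39.6000; 36.0000 mod 60 = 36.0000; 36.0000 mod 60 = 36.0000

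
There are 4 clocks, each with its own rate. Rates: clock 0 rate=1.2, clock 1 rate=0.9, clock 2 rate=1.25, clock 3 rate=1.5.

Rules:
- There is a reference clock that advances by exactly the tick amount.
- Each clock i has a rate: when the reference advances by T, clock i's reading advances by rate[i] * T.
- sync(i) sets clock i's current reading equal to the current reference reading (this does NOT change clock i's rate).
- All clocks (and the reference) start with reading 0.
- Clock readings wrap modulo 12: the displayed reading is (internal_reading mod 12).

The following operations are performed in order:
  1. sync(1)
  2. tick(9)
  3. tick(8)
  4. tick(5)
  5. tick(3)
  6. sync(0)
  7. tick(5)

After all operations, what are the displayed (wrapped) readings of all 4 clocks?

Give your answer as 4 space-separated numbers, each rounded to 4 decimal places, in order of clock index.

Answer: 7.0000 3.0000 1.5000 9.0000

Derivation:
After op 1 sync(1): ref=0.0000 raw=[0.0000 0.0000 0.0000 0.0000]
After op 2 tick(9): ref=9.0000 raw=[10.8000 8.1000 11.2500 13.5000]
After op 3 tick(8): ref=17.0000 raw=[20.4000 15.3000 21.2500 25.5000]
After op 4 tick(5): ref=22.0000 raw=[26.4000 19.8000 27.5000 33.0000]
After op 5 tick(3): ref=25.0000 raw=[30.0000 22.5000 31.2500 37.5000]
After op 6 sync(0): ref=25.0000 raw=[25.0000 22.5000 31.2500 37.5000]
After op 7 tick(5): ref=30.0000 raw=[31.0000 27.0000 37.5000 45.0000]
Wrap final raw readings (mod 12): 31.0000 mod 12 = 7.0000; 27.0000 mod 12 = 3.0000; 37.5000 mod 12 = 1.5000; 45.0000 mod 12 = 9.0000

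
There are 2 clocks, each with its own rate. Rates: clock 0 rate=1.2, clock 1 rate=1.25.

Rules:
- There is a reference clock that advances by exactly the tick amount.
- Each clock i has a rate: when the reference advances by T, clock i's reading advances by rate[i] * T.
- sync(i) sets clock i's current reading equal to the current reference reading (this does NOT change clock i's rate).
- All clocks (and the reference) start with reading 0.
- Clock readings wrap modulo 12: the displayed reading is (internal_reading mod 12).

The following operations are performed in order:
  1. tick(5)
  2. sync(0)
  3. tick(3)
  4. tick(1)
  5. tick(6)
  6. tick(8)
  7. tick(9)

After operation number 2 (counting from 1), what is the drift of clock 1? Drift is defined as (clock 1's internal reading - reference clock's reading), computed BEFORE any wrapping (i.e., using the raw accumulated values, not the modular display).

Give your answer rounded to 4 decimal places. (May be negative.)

After op 1 tick(5): ref=5.0000 raw=[6.0000 6.2500]
After op 2 sync(0): ref=5.0000 raw=[5.0000 6.2500]
Drift of clock 1 after op 2: 6.2500 - 5.0000 = 1.2500

Answer: 1.2500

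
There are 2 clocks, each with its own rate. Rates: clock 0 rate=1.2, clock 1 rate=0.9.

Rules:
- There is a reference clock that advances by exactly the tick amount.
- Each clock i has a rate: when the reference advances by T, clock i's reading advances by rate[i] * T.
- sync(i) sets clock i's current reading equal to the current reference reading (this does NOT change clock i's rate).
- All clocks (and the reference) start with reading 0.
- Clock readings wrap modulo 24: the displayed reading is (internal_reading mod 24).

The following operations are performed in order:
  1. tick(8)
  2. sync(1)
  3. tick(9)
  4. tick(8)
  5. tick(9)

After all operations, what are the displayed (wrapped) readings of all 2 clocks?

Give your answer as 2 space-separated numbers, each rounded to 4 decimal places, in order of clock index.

Answer: 16.8000 7.4000

Derivation:
After op 1 tick(8): ref=8.0000 raw=[9.6000 7.2000]
After op 2 sync(1): ref=8.0000 raw=[9.6000 8.0000]
After op 3 tick(9): ref=17.0000 raw=[20.4000 16.1000]
After op 4 tick(8): ref=25.0000 raw=[30.0000 23.3000]
After op 5 tick(9): ref=34.0000 raw=[40.8000 31.4000]
Wrap final raw readings (mod 24): 40.8000 mod 24 = 16.8000; 31.4000 mod 24 = 7.4000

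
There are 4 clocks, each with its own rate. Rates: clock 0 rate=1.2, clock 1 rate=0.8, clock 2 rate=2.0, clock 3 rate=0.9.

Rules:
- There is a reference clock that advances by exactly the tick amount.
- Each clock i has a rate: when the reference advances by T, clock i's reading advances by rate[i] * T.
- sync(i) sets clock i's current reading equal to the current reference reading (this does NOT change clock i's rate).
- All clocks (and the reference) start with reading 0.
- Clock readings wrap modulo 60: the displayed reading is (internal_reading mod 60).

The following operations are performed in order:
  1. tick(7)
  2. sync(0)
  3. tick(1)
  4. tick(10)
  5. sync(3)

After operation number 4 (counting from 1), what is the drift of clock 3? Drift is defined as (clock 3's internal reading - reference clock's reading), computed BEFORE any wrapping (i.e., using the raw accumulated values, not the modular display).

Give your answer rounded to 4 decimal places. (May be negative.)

Answer: -1.8000

Derivation:
After op 1 tick(7): ref=7.0000 raw=[8.4000 5.6000 14.0000 6.3000]
After op 2 sync(0): ref=7.0000 raw=[7.0000 5.6000 14.0000 6.3000]
After op 3 tick(1): ref=8.0000 raw=[8.2000 6.4000 16.0000 7.2000]
After op 4 tick(10): ref=18.0000 raw=[20.2000 14.4000 36.0000 16.2000]
Drift of clock 3 after op 4: 16.2000 - 18.0000 = -1.8000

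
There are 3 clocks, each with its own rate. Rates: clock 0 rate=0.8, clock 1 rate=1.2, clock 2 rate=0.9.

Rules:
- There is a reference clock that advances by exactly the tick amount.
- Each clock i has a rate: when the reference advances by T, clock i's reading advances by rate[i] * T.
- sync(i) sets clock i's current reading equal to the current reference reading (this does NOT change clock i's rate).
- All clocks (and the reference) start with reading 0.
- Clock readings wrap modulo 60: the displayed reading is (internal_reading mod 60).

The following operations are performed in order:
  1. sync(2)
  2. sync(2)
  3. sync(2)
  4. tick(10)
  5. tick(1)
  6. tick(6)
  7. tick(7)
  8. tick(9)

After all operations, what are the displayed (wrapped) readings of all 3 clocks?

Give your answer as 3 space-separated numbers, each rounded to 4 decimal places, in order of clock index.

After op 1 sync(2): ref=0.0000 raw=[0.0000 0.0000 0.0000]
After op 2 sync(2): ref=0.0000 raw=[0.0000 0.0000 0.0000]
After op 3 sync(2): ref=0.0000 raw=[0.0000 0.0000 0.0000]
After op 4 tick(10): ref=10.0000 raw=[8.0000 12.0000 9.0000]
After op 5 tick(1): ref=11.0000 raw=[8.8000 13.2000 9.9000]
After op 6 tick(6): ref=17.0000 raw=[13.6000 20.4000 15.3000]
After op 7 tick(7): ref=24.0000 raw=[19.2000 28.8000 21.6000]
After op 8 tick(9): ref=33.0000 raw=[26.4000 39.6000 29.7000]
Wrap final raw readings (mod 60): 26.4000 mod 60 = 26.4000; 39.6000 mod 60 = 39.6000; 29.7000 mod 60 = 29.7000

Answer: 26.4000 39.6000 29.7000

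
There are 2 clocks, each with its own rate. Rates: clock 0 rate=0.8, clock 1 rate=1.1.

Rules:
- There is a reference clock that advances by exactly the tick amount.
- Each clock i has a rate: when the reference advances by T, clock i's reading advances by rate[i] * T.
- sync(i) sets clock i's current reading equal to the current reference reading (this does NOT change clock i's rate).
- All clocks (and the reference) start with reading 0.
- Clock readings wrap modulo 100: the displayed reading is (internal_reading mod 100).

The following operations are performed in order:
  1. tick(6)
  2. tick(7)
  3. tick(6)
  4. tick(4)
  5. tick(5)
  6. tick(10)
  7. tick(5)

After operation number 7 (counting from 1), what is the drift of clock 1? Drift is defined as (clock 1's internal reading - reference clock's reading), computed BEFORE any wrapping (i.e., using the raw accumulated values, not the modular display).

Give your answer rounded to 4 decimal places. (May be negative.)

Answer: 4.3000

Derivation:
After op 1 tick(6): ref=6.0000 raw=[4.8000 6.6000]
After op 2 tick(7): ref=13.0000 raw=[10.4000 14.3000]
After op 3 tick(6): ref=19.0000 raw=[15.2000 20.9000]
After op 4 tick(4): ref=23.0000 raw=[18.4000 25.3000]
After op 5 tick(5): ref=28.0000 raw=[22.4000 30.8000]
After op 6 tick(10): ref=38.0000 raw=[30.4000 41.8000]
After op 7 tick(5): ref=43.0000 raw=[34.4000 47.3000]
Drift of clock 1 after op 7: 47.3000 - 43.0000 = 4.3000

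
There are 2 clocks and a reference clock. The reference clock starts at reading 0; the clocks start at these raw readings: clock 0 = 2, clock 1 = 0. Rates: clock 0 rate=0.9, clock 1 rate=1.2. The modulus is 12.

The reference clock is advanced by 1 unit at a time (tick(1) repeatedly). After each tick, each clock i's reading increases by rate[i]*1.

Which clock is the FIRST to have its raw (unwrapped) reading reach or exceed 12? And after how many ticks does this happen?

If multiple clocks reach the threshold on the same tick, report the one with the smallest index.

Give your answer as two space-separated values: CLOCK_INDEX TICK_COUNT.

clock 0: start=2, rate=0.9, needs 12-2 = 10; ticks = ceil(10/0.9) = ceil(11.1111) = 12; reading at tick 12 = 2 + 0.9*12 = 12.8000
clock 1: start=0, rate=1.2, needs 12-0 = 12; ticks = ceil(12/1.2) = ceil(10.0000) = 10; reading at tick 10 = 0 + 1.2*10 = 12.0000
Minimum tick count = 10; winners = [1]; smallest index = 1

Answer: 1 10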